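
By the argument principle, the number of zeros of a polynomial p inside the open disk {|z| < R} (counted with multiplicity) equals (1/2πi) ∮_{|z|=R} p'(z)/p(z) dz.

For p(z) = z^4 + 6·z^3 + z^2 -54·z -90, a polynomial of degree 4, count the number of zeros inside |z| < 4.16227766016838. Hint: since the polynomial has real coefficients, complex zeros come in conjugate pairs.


The zeros of p are: -3, (-3 + 1i), (-3 - 1i), 3.
Their magnitudes are: 3, 3.162, 3.162, 3.
Zeros with |z| < R = 4.16227766016838: -3, (-3 + 1i), (-3 - 1i), 3.
Count = 4.
By the argument principle, (1/2πi) ∮_{|z|=R} p'(z)/p(z) dz equals exactly this count.

Number of zeros inside |z| < 4.16227766016838: 4.


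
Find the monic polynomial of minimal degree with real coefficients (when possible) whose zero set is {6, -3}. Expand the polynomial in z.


The polynomial is p(z) = ∏_{α ∈ S} (z − α), where S = {6, -3}.
Expanding the product yields: p(z) = z^2 -3·z -18.
The resulting polynomial has degree 2 and real coefficients as required.

p(z) = z^2 -3·z -18.


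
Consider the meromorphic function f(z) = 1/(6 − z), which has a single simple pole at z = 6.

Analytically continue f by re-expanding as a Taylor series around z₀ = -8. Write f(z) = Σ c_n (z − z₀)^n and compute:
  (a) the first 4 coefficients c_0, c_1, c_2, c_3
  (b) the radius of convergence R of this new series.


Let w = z − z₀, so z = z₀ + w.
Then 6 − z = 6 − (z₀ + w) = (6 − z₀) − w = 14 − w.
f(z) = 1/(14 − w) = (1/(14)) · 1/(1 − w/(14)) = Σ_{n≥0} w^n / (14)^(n+1).
So c_n = 1/(14)^(n+1):
  c_0 = 1/(14)^1 = 1/14.
  c_1 = 1/(14)^2 = 1/196.
  c_2 = 1/(14)^3 = 1/2744.
  c_3 = 1/(14)^4 = 1/38416.
The series is valid for |w/d| < 1, i.e. |z − z₀| < |d|.
Radius of convergence: R = |6 − z₀| = |14| = 14 (distance from z₀ to the singularity z = 6).

c_0 = 1/14, c_1 = 1/196, c_2 = 1/2744, c_3 = 1/38416; R = 14.


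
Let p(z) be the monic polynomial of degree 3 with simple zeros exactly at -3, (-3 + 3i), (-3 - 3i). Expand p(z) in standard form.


The polynomial is p(z) = ∏_{α ∈ S} (z − α), where S = {-3, (-3 + 3i), (-3 - 3i)}.
Expanding the product yields: p(z) = z^3 + 9·z^2 + 36·z + 54.
Note conjugate pairs combine to real quadratics: (z − (-3+3i))(z − (-3−3i)) = z² + 6z + 18.
The resulting polynomial has degree 3 and real coefficients as required.

p(z) = z^3 + 9·z^2 + 36·z + 54.


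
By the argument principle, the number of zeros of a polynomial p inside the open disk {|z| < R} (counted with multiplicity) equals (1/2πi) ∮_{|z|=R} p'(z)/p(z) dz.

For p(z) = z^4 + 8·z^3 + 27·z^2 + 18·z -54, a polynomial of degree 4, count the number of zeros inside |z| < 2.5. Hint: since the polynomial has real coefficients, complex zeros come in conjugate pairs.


The zeros of p are: (-3 + 3i), (-3 - 3i), 1, -3.
Their magnitudes are: 4.243, 4.243, 1, 3.
Zeros with |z| < R = 2.5: 1.
Count = 1.
By the argument principle, (1/2πi) ∮_{|z|=R} p'(z)/p(z) dz equals exactly this count.

Number of zeros inside |z| < 2.5: 1.


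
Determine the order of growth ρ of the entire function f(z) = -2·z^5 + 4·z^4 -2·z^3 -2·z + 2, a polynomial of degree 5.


|f(z)| ≤ Σ|c_k|·r^k = O(r^5) as r → ∞. Polynomial growth is O(e^{r^ε}) for every ε > 0 (since r^5/e^{r^ε} → 0), so ρ ≤ ε for all ε > 0, i.e. ρ = 0. Every nonconstant polynomial has order 0.
Therefore ρ = 0.

Order ρ = 0.


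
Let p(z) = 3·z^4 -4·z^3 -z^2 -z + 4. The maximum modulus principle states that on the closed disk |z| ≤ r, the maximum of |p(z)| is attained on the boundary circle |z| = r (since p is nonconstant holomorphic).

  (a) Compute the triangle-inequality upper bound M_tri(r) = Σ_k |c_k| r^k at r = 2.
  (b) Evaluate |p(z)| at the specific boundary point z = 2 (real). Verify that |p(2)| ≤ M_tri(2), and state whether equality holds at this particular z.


Coefficients: c_0 = 4, c_1 = -1, c_2 = -1, c_3 = -4, c_4 = 3. Radius r = 2.
Part (a). Triangle bound: M_tri(r) = Σ_k |c_k| r^k
  = |4|·2^0 + |-1|·2^1 + |-1|·2^2 + |-4|·2^3 + |3|·2^4
  = 4 + 2 + 4 + 32 + 48 = 90.
This bounds M(r) := max_{|z|=r} |p(z)| from above; equality holds iff all terms c_k z^k can be made to align in phase at a single z on |z|=r.
Part (b). At z = 2 (real, on the circle |z| = r):
  p(2) = (4)·2^0 + (-1)·2^1 + (-1)·2^2 + (-4)·2^3 + (3)·2^4 = 14.
  |p(2)| = 14.
Check: |p(2)| = 14 ≤ 90 = M_tri(2). ✓ Equality does not hold at z = 2 (the coefficients have mixed signs, so the terms do not all align in phase there).

M_tri(2) = 90; |p(2)| = 14; equality at z=2: no.


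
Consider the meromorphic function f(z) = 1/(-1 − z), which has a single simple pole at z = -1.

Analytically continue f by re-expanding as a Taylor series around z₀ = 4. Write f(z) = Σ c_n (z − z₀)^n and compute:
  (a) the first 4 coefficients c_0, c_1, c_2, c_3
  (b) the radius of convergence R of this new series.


Let w = z − z₀, so z = z₀ + w.
Then -1 − z = -1 − (z₀ + w) = (-1 − z₀) − w = -5 − w.
f(z) = 1/(-5 − w) = (1/(-5)) · 1/(1 − w/(-5)) = Σ_{n≥0} w^n / (-5)^(n+1).
So c_n = 1/(-5)^(n+1):
  c_0 = 1/(-5)^1 = -1/5.
  c_1 = 1/(-5)^2 = 1/25.
  c_2 = 1/(-5)^3 = -1/125.
  c_3 = 1/(-5)^4 = 1/625.
The series is valid for |w/d| < 1, i.e. |z − z₀| < |d|.
Radius of convergence: R = |-1 − z₀| = |-5| = 5 (distance from z₀ to the singularity z = -1).

c_0 = -1/5, c_1 = 1/25, c_2 = -1/125, c_3 = 1/625; R = 5.


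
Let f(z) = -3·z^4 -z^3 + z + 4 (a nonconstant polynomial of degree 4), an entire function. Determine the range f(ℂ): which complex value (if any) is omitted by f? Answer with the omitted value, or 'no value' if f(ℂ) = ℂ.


Little Picard bounds the complement of f(ℂ) to at most one point.
For every w ∈ ℂ, the equation p(z) − w = 0 is a nonconstant polynomial in z and hence has at least one root by the fundamental theorem of algebra. So p is surjective onto ℂ, omitting no value.

Omitted value: no value.


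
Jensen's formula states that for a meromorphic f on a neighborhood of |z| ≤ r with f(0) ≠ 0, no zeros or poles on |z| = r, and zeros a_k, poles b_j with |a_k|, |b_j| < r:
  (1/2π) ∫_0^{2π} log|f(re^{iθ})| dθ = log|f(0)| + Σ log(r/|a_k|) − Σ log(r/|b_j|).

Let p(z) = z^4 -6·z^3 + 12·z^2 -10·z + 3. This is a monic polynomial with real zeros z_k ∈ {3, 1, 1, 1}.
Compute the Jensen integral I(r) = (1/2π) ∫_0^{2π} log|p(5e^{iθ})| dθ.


Zeros: 1, 1, 1, 3; r = 5.
Inside |z| < r: 1, 1, 1, 3. Outside (|z| ≥ r): ∅.
p(0) = 3, so log|p(0)| = log(3) = 1.0986.
Apply Jensen: I(r) = log|p(0)| + Σ_k log(r/|z_k|), summed over zeros inside |z| < r.
  log(r/|z_k|) for z_k = 3: log(5/3) = 0.5108
  log(r/|z_k|) for z_k = 1: log(5/1) = 1.6094
  log(r/|z_k|) for z_k = 1: log(5/1) = 1.6094
  log(r/|z_k|) for z_k = 1: log(5/1) = 1.6094
Sum over inside zeros: 5.3391.
I(r) = log|p(0)| + (inside sum) = 1.0986 + 5.3391 = 6.4378.
Closed form (all zeros inside, monic): I(r) = n·log(r) = 4·log(5) = 6.4378. ✓

I(r) ≈ 6.4378.


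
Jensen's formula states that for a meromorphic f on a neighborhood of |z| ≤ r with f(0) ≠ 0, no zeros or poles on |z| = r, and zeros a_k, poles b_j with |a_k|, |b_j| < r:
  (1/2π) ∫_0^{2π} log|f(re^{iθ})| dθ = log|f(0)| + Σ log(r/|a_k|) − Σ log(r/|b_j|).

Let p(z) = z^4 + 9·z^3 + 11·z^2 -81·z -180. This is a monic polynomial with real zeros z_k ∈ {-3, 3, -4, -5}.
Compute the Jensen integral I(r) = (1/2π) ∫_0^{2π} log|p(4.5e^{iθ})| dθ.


Zeros: -5, -4, -3, 3; r = 4.5.
Inside |z| < r: -4, -3, 3. Outside (|z| ≥ r): -5.
p(0) = -180, so log|p(0)| = log(180) = 5.1930.
Apply Jensen: I(r) = log|p(0)| + Σ_k log(r/|z_k|), summed over zeros inside |z| < r.
  log(r/|z_k|) for z_k = -3: log(4.5/3) = 0.4055
  log(r/|z_k|) for z_k = 3: log(4.5/3) = 0.4055
  log(r/|z_k|) for z_k = -4: log(4.5/4) = 0.1178
  Outside zeros (-5) contribute nothing to the Jensen sum.
Sum over inside zeros: 0.9287.
I(r) = log|p(0)| + (inside sum) = 5.1930 + 0.9287 = 6.1217.
Note: since some zeros are outside |z| ≤ r, the simplified n·log(r) form does NOT apply — only the inside zeros contribute.

I(r) ≈ 6.1217.


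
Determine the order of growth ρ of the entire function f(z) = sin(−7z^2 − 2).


Write sin(w) = (e^{iw} ± e^{−iw})/(2 or 2i), so |sin(w)| ≤ e^{|w|}. With w = −7z^2 − 2, |w| ≤ 7r^2 + 2 on |z|=r, giving M(r) ≤ e^{7r^2 + 2} and ρ ≤ 2. For the lower bound, choose z on |z|=r with -7z^2 purely imaginary of modulus 7r^2; then |sin(−7z^2 − 2)| grows like e^{7r^2}/2, so ρ ≥ 2. Hence ρ = 2.
Therefore ρ = 2.

Order ρ = 2.


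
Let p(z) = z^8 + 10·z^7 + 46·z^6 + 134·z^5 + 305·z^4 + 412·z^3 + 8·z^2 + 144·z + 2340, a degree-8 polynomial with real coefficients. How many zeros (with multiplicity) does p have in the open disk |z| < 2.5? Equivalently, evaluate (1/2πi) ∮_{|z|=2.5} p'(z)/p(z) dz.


The zeros of p are: (-3 + 2i), (-3 - 2i), (1 + 1i), (1 - 1i), (-3 + 1i), (-3 - 1i), (0 + 3i), (0 - 3i).
Their magnitudes are: 3.606, 3.606, 1.414, 1.414, 3.162, 3.162, 3, 3.
Zeros with |z| < R = 2.5: (1 + 1i), (1 - 1i).
Count = 2.
By the argument principle, (1/2πi) ∮_{|z|=R} p'(z)/p(z) dz equals exactly this count.

Number of zeros inside |z| < 2.5: 2.


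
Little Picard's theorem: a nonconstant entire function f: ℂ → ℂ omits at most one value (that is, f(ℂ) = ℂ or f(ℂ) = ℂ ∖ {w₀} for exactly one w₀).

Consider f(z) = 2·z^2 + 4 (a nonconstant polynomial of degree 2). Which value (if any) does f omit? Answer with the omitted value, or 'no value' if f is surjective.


Little Picard bounds the complement of f(ℂ) to at most one point.
For every w ∈ ℂ, the equation p(z) − w = 0 is a nonconstant polynomial in z and hence has at least one root by the fundamental theorem of algebra. So p is surjective onto ℂ, omitting no value.

Omitted value: no value.


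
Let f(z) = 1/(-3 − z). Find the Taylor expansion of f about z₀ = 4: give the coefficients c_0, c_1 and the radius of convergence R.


Let w = z − z₀, so z = z₀ + w.
Then -3 − z = -3 − (z₀ + w) = (-3 − z₀) − w = -7 − w.
f(z) = 1/(-7 − w) = (1/(-7)) · 1/(1 − w/(-7)) = Σ_{n≥0} w^n / (-7)^(n+1).
So c_n = 1/(-7)^(n+1):
  c_0 = 1/(-7)^1 = -1/7.
  c_1 = 1/(-7)^2 = 1/49.
The series is valid for |w/d| < 1, i.e. |z − z₀| < |d|.
Radius of convergence: R = |-3 − z₀| = |-7| = 7 (distance from z₀ to the singularity z = -3).

c_0 = -1/7, c_1 = 1/49; R = 7.


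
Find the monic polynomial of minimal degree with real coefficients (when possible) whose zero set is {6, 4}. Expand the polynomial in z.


The polynomial is p(z) = ∏_{α ∈ S} (z − α), where S = {6, 4}.
Expanding the product yields: p(z) = z^2 -10·z + 24.
The resulting polynomial has degree 2 and real coefficients as required.

p(z) = z^2 -10·z + 24.


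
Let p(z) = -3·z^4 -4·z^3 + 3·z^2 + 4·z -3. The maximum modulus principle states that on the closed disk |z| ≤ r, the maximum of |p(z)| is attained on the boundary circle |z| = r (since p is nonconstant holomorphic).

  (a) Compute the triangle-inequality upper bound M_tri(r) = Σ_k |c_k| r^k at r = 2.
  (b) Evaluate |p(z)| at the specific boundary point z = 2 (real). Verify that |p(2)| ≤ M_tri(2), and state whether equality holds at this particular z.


Coefficients: c_0 = -3, c_1 = 4, c_2 = 3, c_3 = -4, c_4 = -3. Radius r = 2.
Part (a). Triangle bound: M_tri(r) = Σ_k |c_k| r^k
  = |-3|·2^0 + |4|·2^1 + |3|·2^2 + |-4|·2^3 + |-3|·2^4
  = 3 + 8 + 12 + 32 + 48 = 103.
This bounds M(r) := max_{|z|=r} |p(z)| from above; equality holds iff all terms c_k z^k can be made to align in phase at a single z on |z|=r.
Part (b). At z = 2 (real, on the circle |z| = r):
  p(2) = (-3)·2^0 + (4)·2^1 + (3)·2^2 + (-4)·2^3 + (-3)·2^4 = -63.
  |p(2)| = 63.
Check: |p(2)| = 63 ≤ 103 = M_tri(2). ✓ Equality does not hold at z = 2 (the coefficients have mixed signs, so the terms do not all align in phase there).

M_tri(2) = 103; |p(2)| = 63; equality at z=2: no.


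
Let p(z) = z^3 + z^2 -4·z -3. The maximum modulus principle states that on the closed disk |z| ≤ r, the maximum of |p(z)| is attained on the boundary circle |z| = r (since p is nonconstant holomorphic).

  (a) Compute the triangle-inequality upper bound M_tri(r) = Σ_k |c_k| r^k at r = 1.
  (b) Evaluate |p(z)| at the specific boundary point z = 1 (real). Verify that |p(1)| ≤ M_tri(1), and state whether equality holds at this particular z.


Coefficients: c_0 = -3, c_1 = -4, c_2 = 1, c_3 = 1. Radius r = 1.
Part (a). Triangle bound: M_tri(r) = Σ_k |c_k| r^k
  = |-3|·1^0 + |-4|·1^1 + |1|·1^2 + |1|·1^3
  = 3 + 4 + 1 + 1 = 9.
This bounds M(r) := max_{|z|=r} |p(z)| from above; equality holds iff all terms c_k z^k can be made to align in phase at a single z on |z|=r.
Part (b). At z = 1 (real, on the circle |z| = r):
  p(1) = (-3)·1^0 + (-4)·1^1 + (1)·1^2 + (1)·1^3 = -5.
  |p(1)| = 5.
Check: |p(1)| = 5 ≤ 9 = M_tri(1). ✓ Equality does not hold at z = 1 (the coefficients have mixed signs, so the terms do not all align in phase there).

M_tri(1) = 9; |p(1)| = 5; equality at z=1: no.


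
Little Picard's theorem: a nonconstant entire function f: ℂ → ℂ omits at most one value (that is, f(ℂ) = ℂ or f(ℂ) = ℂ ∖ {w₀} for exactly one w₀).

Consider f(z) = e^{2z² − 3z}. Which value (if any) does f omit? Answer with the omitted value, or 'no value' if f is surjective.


Little Picard bounds the complement of f(ℂ) to at most one point.
The exponent g(z) = 2z² − 3z is a nonconstant polynomial, hence surjective onto ℂ. So e^{g(z)} takes every value in {e^w : w ∈ ℂ} = ℂ ∖ {0}. Adding 0 shifts the range to ℂ ∖ {0}. f omits exactly 0.

Omitted value: 0.


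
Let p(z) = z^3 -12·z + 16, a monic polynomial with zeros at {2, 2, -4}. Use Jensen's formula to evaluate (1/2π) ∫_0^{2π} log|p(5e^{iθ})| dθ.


Zeros: -4, 2, 2; r = 5.
Inside |z| < r: -4, 2, 2. Outside (|z| ≥ r): ∅.
p(0) = 16, so log|p(0)| = log(16) = 2.7726.
Apply Jensen: I(r) = log|p(0)| + Σ_k log(r/|z_k|), summed over zeros inside |z| < r.
  log(r/|z_k|) for z_k = 2: log(5/2) = 0.9163
  log(r/|z_k|) for z_k = 2: log(5/2) = 0.9163
  log(r/|z_k|) for z_k = -4: log(5/4) = 0.2231
Sum over inside zeros: 2.0557.
I(r) = log|p(0)| + (inside sum) = 2.7726 + 2.0557 = 4.8283.
Closed form (all zeros inside, monic): I(r) = n·log(r) = 3·log(5) = 4.8283. ✓

I(r) ≈ 4.8283.


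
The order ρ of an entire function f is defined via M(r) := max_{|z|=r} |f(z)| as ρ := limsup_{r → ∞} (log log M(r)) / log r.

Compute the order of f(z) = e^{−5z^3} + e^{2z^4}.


Each summand is entire of order 3 and 4 respectively (as in the single-exponential case). The order of a sum is at most the max of the orders, so ρ ≤ 4. For the lower bound: on |z|=r choose arg z so that 2z^4 is real positive; then |e^{2z^4}| = e^{2r^4} while |e^{-5z^3}| ≤ e^{5r^3} = o(e^{2r^4}). So |f| ≥ e^{2r^4}(1 − o(1)) and ρ ≥ 4. Hence ρ = max(3, 4) = 4.
Therefore ρ = 4.

Order ρ = 4.


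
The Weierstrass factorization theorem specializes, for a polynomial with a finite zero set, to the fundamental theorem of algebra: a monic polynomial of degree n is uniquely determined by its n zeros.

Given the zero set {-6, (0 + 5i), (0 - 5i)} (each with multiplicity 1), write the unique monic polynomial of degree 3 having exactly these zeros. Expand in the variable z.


The polynomial is p(z) = ∏_{α ∈ S} (z − α), where S = {-6, (0 + 5i), (0 - 5i)}.
Expanding the product yields: p(z) = z^3 + 6·z^2 + 25·z + 150.
Note conjugate pairs combine to real quadratics: (z − (0+5i))(z − (0−5i)) = z² + 25.
The resulting polynomial has degree 3 and real coefficients as required.

p(z) = z^3 + 6·z^2 + 25·z + 150.


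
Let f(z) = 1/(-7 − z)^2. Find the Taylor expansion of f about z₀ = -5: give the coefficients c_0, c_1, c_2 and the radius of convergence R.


Let w = z − z₀, so z = z₀ + w.
Then -7 − z = -7 − (z₀ + w) = (-7 − z₀) − w = -2 − w.
f(z) = 1/(-2 − w)^2 = (1/(-2)^2) · (1 − w/(-2))^{−2}.
By the binomial series (1−u)^{−2} = Σ_{n≥0} C(n+1, 1) u^n for |u|<1, with u = w/(-2):
  c_n = C(n+1, 1) / (-2)^(n+2).
  c_0 = 1/(-2)^2 = 1/4.
  c_1 = 2/(-2)^3 = -1/4.
  c_2 = 3/(-2)^4 = 3/16.
The series is valid for |w/d| < 1, i.e. |z − z₀| < |d|.
Radius of convergence: R = |-7 − z₀| = |-2| = 2 (distance from z₀ to the singularity z = -7).

c_0 = 1/4, c_1 = -1/4, c_2 = 3/16; R = 2.


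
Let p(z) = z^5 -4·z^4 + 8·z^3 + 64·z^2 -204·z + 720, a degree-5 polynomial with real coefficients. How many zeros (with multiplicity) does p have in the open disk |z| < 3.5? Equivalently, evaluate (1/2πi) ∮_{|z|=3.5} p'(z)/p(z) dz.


The zeros of p are: -4, (3 + 3i), (3 - 3i), (1 + 3i), (1 - 3i).
Their magnitudes are: 4, 4.243, 4.243, 3.162, 3.162.
Zeros with |z| < R = 3.5: (1 + 3i), (1 - 3i).
Count = 2.
By the argument principle, (1/2πi) ∮_{|z|=R} p'(z)/p(z) dz equals exactly this count.

Number of zeros inside |z| < 3.5: 2.


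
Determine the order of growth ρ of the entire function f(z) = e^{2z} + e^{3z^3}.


Each summand is entire of order 1 and 3 respectively (as in the single-exponential case). The order of a sum is at most the max of the orders, so ρ ≤ 3. For the lower bound: on |z|=r choose arg z so that 3z^3 is real positive; then |e^{3z^3}| = e^{3r^3} while |e^{2z}| ≤ e^{2r^1} = o(e^{3r^3}). So |f| ≥ e^{3r^3}(1 − o(1)) and ρ ≥ 3. Hence ρ = max(1, 3) = 3.
Therefore ρ = 3.

Order ρ = 3.


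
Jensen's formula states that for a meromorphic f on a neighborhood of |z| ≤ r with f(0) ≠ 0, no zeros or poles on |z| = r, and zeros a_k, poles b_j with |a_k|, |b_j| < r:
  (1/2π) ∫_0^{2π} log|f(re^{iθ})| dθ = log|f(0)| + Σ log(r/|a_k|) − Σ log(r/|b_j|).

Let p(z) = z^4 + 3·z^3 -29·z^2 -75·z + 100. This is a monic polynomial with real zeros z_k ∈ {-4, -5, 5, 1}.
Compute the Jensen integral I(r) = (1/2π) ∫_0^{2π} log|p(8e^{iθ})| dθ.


Zeros: -5, -4, 1, 5; r = 8.
Inside |z| < r: -5, -4, 1, 5. Outside (|z| ≥ r): ∅.
p(0) = 100, so log|p(0)| = log(100) = 4.6052.
Apply Jensen: I(r) = log|p(0)| + Σ_k log(r/|z_k|), summed over zeros inside |z| < r.
  log(r/|z_k|) for z_k = -4: log(8/4) = 0.6931
  log(r/|z_k|) for z_k = -5: log(8/5) = 0.4700
  log(r/|z_k|) for z_k = 5: log(8/5) = 0.4700
  log(r/|z_k|) for z_k = 1: log(8/1) = 2.0794
Sum over inside zeros: 3.7126.
I(r) = log|p(0)| + (inside sum) = 4.6052 + 3.7126 = 8.3178.
Closed form (all zeros inside, monic): I(r) = n·log(r) = 4·log(8) = 8.3178. ✓

I(r) ≈ 8.3178.


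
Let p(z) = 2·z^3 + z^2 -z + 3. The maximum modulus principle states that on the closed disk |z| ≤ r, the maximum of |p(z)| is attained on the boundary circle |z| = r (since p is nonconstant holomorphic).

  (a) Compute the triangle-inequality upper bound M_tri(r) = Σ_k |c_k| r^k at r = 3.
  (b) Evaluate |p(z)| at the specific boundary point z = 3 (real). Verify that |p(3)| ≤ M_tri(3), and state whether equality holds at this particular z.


Coefficients: c_0 = 3, c_1 = -1, c_2 = 1, c_3 = 2. Radius r = 3.
Part (a). Triangle bound: M_tri(r) = Σ_k |c_k| r^k
  = |3|·3^0 + |-1|·3^1 + |1|·3^2 + |2|·3^3
  = 3 + 3 + 9 + 54 = 69.
This bounds M(r) := max_{|z|=r} |p(z)| from above; equality holds iff all terms c_k z^k can be made to align in phase at a single z on |z|=r.
Part (b). At z = 3 (real, on the circle |z| = r):
  p(3) = (3)·3^0 + (-1)·3^1 + (1)·3^2 + (2)·3^3 = 63.
  |p(3)| = 63.
Check: |p(3)| = 63 ≤ 69 = M_tri(3). ✓ Equality does not hold at z = 3 (the coefficients have mixed signs, so the terms do not all align in phase there).

M_tri(3) = 69; |p(3)| = 63; equality at z=3: no.


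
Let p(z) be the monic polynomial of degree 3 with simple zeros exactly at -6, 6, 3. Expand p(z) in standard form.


The polynomial is p(z) = ∏_{α ∈ S} (z − α), where S = {-6, 6, 3}.
Expanding the product yields: p(z) = z^3 -3·z^2 -36·z + 108.
The resulting polynomial has degree 3 and real coefficients as required.

p(z) = z^3 -3·z^2 -36·z + 108.


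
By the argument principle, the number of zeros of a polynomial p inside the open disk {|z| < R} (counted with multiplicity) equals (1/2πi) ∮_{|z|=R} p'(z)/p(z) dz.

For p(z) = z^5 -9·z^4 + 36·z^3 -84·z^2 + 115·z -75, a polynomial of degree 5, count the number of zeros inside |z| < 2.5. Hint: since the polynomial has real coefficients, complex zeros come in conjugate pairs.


The zeros of p are: (1 + 2i), (1 - 2i), (2 + 1i), (2 - 1i), 3.
Their magnitudes are: 2.236, 2.236, 2.236, 2.236, 3.
Zeros with |z| < R = 2.5: (1 + 2i), (1 - 2i), (2 + 1i), (2 - 1i).
Count = 4.
By the argument principle, (1/2πi) ∮_{|z|=R} p'(z)/p(z) dz equals exactly this count.

Number of zeros inside |z| < 2.5: 4.


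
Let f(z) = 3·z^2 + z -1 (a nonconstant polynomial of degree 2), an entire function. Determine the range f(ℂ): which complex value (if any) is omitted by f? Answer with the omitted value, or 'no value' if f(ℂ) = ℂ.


Little Picard bounds the complement of f(ℂ) to at most one point.
For every w ∈ ℂ, the equation p(z) − w = 0 is a nonconstant polynomial in z and hence has at least one root by the fundamental theorem of algebra. So p is surjective onto ℂ, omitting no value.

Omitted value: no value.


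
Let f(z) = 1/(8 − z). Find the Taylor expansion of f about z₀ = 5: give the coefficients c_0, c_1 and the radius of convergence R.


Let w = z − z₀, so z = z₀ + w.
Then 8 − z = 8 − (z₀ + w) = (8 − z₀) − w = 3 − w.
f(z) = 1/(3 − w) = (1/(3)) · 1/(1 − w/(3)) = Σ_{n≥0} w^n / (3)^(n+1).
So c_n = 1/(3)^(n+1):
  c_0 = 1/(3)^1 = 1/3.
  c_1 = 1/(3)^2 = 1/9.
The series is valid for |w/d| < 1, i.e. |z − z₀| < |d|.
Radius of convergence: R = |8 − z₀| = |3| = 3 (distance from z₀ to the singularity z = 8).

c_0 = 1/3, c_1 = 1/9; R = 3.


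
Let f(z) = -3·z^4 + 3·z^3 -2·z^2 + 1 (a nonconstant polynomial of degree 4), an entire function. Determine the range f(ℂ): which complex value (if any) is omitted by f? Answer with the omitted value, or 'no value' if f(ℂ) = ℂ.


Little Picard bounds the complement of f(ℂ) to at most one point.
For every w ∈ ℂ, the equation p(z) − w = 0 is a nonconstant polynomial in z and hence has at least one root by the fundamental theorem of algebra. So p is surjective onto ℂ, omitting no value.

Omitted value: no value.


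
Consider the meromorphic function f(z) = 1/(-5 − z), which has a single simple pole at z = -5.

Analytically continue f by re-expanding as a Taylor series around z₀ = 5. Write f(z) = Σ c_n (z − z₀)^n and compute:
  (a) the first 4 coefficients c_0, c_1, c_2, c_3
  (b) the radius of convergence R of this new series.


Let w = z − z₀, so z = z₀ + w.
Then -5 − z = -5 − (z₀ + w) = (-5 − z₀) − w = -10 − w.
f(z) = 1/(-10 − w) = (1/(-10)) · 1/(1 − w/(-10)) = Σ_{n≥0} w^n / (-10)^(n+1).
So c_n = 1/(-10)^(n+1):
  c_0 = 1/(-10)^1 = -1/10.
  c_1 = 1/(-10)^2 = 1/100.
  c_2 = 1/(-10)^3 = -1/1000.
  c_3 = 1/(-10)^4 = 1/10000.
The series is valid for |w/d| < 1, i.e. |z − z₀| < |d|.
Radius of convergence: R = |-5 − z₀| = |-10| = 10 (distance from z₀ to the singularity z = -5).

c_0 = -1/10, c_1 = 1/100, c_2 = -1/1000, c_3 = 1/10000; R = 10.


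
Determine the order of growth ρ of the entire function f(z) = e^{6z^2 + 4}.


|e^{6z^2 + 4}| = e^{Re(6·z^2) + 4} ≤ e^{6|z|^2 + 4} = e^{6r^2 + 4} on |z| = r, so ρ ≤ 2. Choosing z on |z|=r so that 6·z^2 is real positive (always possible by picking arg z appropriately) gives |f(z)| = e^{6r^2 + 4}, matching the bound. The additive constant 4 does not affect log log M(r) ~ 2·log r. Hence ρ = 2.
Therefore ρ = 2.

Order ρ = 2.


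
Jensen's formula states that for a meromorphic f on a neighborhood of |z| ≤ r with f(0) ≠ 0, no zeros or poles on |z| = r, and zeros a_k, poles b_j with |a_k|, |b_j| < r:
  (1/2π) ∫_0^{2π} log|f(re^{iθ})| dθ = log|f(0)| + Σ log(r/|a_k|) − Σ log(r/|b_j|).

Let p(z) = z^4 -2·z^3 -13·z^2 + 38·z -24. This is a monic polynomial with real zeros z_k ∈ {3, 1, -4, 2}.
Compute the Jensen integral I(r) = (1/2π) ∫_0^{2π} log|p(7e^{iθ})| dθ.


Zeros: -4, 1, 2, 3; r = 7.
Inside |z| < r: -4, 1, 2, 3. Outside (|z| ≥ r): ∅.
p(0) = -24, so log|p(0)| = log(24) = 3.1781.
Apply Jensen: I(r) = log|p(0)| + Σ_k log(r/|z_k|), summed over zeros inside |z| < r.
  log(r/|z_k|) for z_k = 3: log(7/3) = 0.8473
  log(r/|z_k|) for z_k = 1: log(7/1) = 1.9459
  log(r/|z_k|) for z_k = -4: log(7/4) = 0.5596
  log(r/|z_k|) for z_k = 2: log(7/2) = 1.2528
Sum over inside zeros: 4.6056.
I(r) = log|p(0)| + (inside sum) = 3.1781 + 4.6056 = 7.7836.
Closed form (all zeros inside, monic): I(r) = n·log(r) = 4·log(7) = 7.7836. ✓

I(r) ≈ 7.7836.


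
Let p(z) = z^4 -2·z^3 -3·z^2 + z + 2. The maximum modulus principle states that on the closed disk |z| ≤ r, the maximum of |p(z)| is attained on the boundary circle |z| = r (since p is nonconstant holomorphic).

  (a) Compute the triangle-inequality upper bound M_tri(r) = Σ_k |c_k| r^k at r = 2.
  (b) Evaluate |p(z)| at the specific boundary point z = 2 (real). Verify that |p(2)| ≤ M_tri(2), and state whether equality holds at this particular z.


Coefficients: c_0 = 2, c_1 = 1, c_2 = -3, c_3 = -2, c_4 = 1. Radius r = 2.
Part (a). Triangle bound: M_tri(r) = Σ_k |c_k| r^k
  = |2|·2^0 + |1|·2^1 + |-3|·2^2 + |-2|·2^3 + |1|·2^4
  = 2 + 2 + 12 + 16 + 16 = 48.
This bounds M(r) := max_{|z|=r} |p(z)| from above; equality holds iff all terms c_k z^k can be made to align in phase at a single z on |z|=r.
Part (b). At z = 2 (real, on the circle |z| = r):
  p(2) = (2)·2^0 + (1)·2^1 + (-3)·2^2 + (-2)·2^3 + (1)·2^4 = -8.
  |p(2)| = 8.
Check: |p(2)| = 8 ≤ 48 = M_tri(2). ✓ Equality does not hold at z = 2 (the coefficients have mixed signs, so the terms do not all align in phase there).

M_tri(2) = 48; |p(2)| = 8; equality at z=2: no.


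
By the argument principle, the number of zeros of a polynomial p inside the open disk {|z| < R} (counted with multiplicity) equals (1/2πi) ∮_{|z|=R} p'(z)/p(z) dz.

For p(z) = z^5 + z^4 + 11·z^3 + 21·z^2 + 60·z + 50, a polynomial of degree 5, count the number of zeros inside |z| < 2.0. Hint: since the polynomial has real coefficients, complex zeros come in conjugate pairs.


The zeros of p are: (-1 + 2i), (-1 - 2i), (1 + 3i), (1 - 3i), -1.
Their magnitudes are: 2.236, 2.236, 3.162, 3.162, 1.
Zeros with |z| < R = 2.0: -1.
Count = 1.
By the argument principle, (1/2πi) ∮_{|z|=R} p'(z)/p(z) dz equals exactly this count.

Number of zeros inside |z| < 2.0: 1.


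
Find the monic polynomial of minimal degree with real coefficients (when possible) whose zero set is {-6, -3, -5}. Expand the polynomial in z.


The polynomial is p(z) = ∏_{α ∈ S} (z − α), where S = {-6, -3, -5}.
Expanding the product yields: p(z) = z^3 + 14·z^2 + 63·z + 90.
The resulting polynomial has degree 3 and real coefficients as required.

p(z) = z^3 + 14·z^2 + 63·z + 90.


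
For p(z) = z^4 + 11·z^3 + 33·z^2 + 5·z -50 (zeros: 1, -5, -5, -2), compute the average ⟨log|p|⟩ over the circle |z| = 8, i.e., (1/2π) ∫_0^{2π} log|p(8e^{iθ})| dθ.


Zeros: -5, -5, -2, 1; r = 8.
Inside |z| < r: -5, -5, -2, 1. Outside (|z| ≥ r): ∅.
p(0) = -50, so log|p(0)| = log(50) = 3.9120.
Apply Jensen: I(r) = log|p(0)| + Σ_k log(r/|z_k|), summed over zeros inside |z| < r.
  log(r/|z_k|) for z_k = 1: log(8/1) = 2.0794
  log(r/|z_k|) for z_k = -5: log(8/5) = 0.4700
  log(r/|z_k|) for z_k = -5: log(8/5) = 0.4700
  log(r/|z_k|) for z_k = -2: log(8/2) = 1.3863
Sum over inside zeros: 4.4057.
I(r) = log|p(0)| + (inside sum) = 3.9120 + 4.4057 = 8.3178.
Closed form (all zeros inside, monic): I(r) = n·log(r) = 4·log(8) = 8.3178. ✓

I(r) ≈ 8.3178.


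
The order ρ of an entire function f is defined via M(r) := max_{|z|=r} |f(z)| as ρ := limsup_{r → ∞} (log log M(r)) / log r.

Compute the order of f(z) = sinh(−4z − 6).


sinh(w) is a linear combination of e^{iw} and e^{−iw} (or e^w, e^{−w} in the hyperbolic case), so |sinh(w)| ≤ e^{|w|}. With w = −4z − 6, |w| ≤ 4|z| + 6 = 4r + 6 on |z| = r, giving M(r) ≤ e^{4r + 6}, so ρ ≤ 1. On a suitable ray (z = it for sin/cos; z = t for sinh/cosh, t real → ∞), |sinh(−4z − 6)| grows like e^{4|t|}/2, so ρ ≥ 1. Hence ρ = 1.
Therefore ρ = 1.

Order ρ = 1.


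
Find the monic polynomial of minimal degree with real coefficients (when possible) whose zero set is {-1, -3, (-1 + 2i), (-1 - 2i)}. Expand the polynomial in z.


The polynomial is p(z) = ∏_{α ∈ S} (z − α), where S = {-1, -3, (-1 + 2i), (-1 - 2i)}.
Expanding the product yields: p(z) = z^4 + 6·z^3 + 16·z^2 + 26·z + 15.
Note conjugate pairs combine to real quadratics: (z − (-1+2i))(z − (-1−2i)) = z² + 2z + 5.
The resulting polynomial has degree 4 and real coefficients as required.

p(z) = z^4 + 6·z^3 + 16·z^2 + 26·z + 15.


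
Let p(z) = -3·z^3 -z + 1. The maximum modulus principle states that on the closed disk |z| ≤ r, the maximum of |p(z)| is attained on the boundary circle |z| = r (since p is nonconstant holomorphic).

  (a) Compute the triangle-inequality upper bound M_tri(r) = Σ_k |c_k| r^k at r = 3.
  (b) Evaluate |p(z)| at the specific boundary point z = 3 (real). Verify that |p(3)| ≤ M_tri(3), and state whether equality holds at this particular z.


Coefficients: c_0 = 1, c_1 = -1, c_2 = 0, c_3 = -3. Radius r = 3.
Part (a). Triangle bound: M_tri(r) = Σ_k |c_k| r^k
  = |1|·3^0 + |-1|·3^1 + |0|·3^2 + |-3|·3^3
  = 1 + 3 + 0 + 81 = 85.
This bounds M(r) := max_{|z|=r} |p(z)| from above; equality holds iff all terms c_k z^k can be made to align in phase at a single z on |z|=r.
Part (b). At z = 3 (real, on the circle |z| = r):
  p(3) = (1)·3^0 + (-1)·3^1 + (0)·3^2 + (-3)·3^3 = -83.
  |p(3)| = 83.
Check: |p(3)| = 83 ≤ 85 = M_tri(3). ✓ Equality does not hold at z = 3 (the coefficients have mixed signs, so the terms do not all align in phase there).

M_tri(3) = 85; |p(3)| = 83; equality at z=3: no.


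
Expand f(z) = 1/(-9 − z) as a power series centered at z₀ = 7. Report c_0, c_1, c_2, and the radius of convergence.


Let w = z − z₀, so z = z₀ + w.
Then -9 − z = -9 − (z₀ + w) = (-9 − z₀) − w = -16 − w.
f(z) = 1/(-16 − w) = (1/(-16)) · 1/(1 − w/(-16)) = Σ_{n≥0} w^n / (-16)^(n+1).
So c_n = 1/(-16)^(n+1):
  c_0 = 1/(-16)^1 = -1/16.
  c_1 = 1/(-16)^2 = 1/256.
  c_2 = 1/(-16)^3 = -1/4096.
The series is valid for |w/d| < 1, i.e. |z − z₀| < |d|.
Radius of convergence: R = |-9 − z₀| = |-16| = 16 (distance from z₀ to the singularity z = -9).

c_0 = -1/16, c_1 = 1/256, c_2 = -1/4096; R = 16.


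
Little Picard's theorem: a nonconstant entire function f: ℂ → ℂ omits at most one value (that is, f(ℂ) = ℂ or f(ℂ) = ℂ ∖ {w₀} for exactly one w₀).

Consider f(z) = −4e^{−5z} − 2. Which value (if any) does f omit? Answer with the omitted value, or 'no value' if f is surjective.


Little Picard bounds the complement of f(ℂ) to at most one point.
e^{−5z} is never zero on ℂ, so -4·e^{−5z} takes every value in ℂ ∖ {0}. Adding -2 shifts the range to ℂ ∖ {-2}. Thus f omits exactly the value -2.

Omitted value: -2.


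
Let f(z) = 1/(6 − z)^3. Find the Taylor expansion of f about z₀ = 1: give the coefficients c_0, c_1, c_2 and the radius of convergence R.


Let w = z − z₀, so z = z₀ + w.
Then 6 − z = 6 − (z₀ + w) = (6 − z₀) − w = 5 − w.
f(z) = 1/(5 − w)^3 = (1/(5)^3) · (1 − w/(5))^{−3}.
By the binomial series (1−u)^{−3} = Σ_{n≥0} C(n+2, 2) u^n for |u|<1, with u = w/(5):
  c_n = C(n+2, 2) / (5)^(n+3).
  c_0 = 1/(5)^3 = 1/125.
  c_1 = 3/(5)^4 = 3/625.
  c_2 = 6/(5)^5 = 6/3125.
The series is valid for |w/d| < 1, i.e. |z − z₀| < |d|.
Radius of convergence: R = |6 − z₀| = |5| = 5 (distance from z₀ to the singularity z = 6).

c_0 = 1/125, c_1 = 3/625, c_2 = 6/3125; R = 5.


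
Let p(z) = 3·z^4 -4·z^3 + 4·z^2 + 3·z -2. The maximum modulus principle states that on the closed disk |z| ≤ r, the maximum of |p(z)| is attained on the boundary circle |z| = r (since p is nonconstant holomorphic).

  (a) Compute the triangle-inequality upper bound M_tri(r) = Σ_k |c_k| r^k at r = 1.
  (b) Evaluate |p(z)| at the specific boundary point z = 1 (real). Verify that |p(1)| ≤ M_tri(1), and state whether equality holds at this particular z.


Coefficients: c_0 = -2, c_1 = 3, c_2 = 4, c_3 = -4, c_4 = 3. Radius r = 1.
Part (a). Triangle bound: M_tri(r) = Σ_k |c_k| r^k
  = |-2|·1^0 + |3|·1^1 + |4|·1^2 + |-4|·1^3 + |3|·1^4
  = 2 + 3 + 4 + 4 + 3 = 16.
This bounds M(r) := max_{|z|=r} |p(z)| from above; equality holds iff all terms c_k z^k can be made to align in phase at a single z on |z|=r.
Part (b). At z = 1 (real, on the circle |z| = r):
  p(1) = (-2)·1^0 + (3)·1^1 + (4)·1^2 + (-4)·1^3 + (3)·1^4 = 4.
  |p(1)| = 4.
Check: |p(1)| = 4 ≤ 16 = M_tri(1). ✓ Equality does not hold at z = 1 (the coefficients have mixed signs, so the terms do not all align in phase there).

M_tri(1) = 16; |p(1)| = 4; equality at z=1: no.


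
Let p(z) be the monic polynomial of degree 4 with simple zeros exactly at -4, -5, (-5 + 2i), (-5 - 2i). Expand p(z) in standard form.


The polynomial is p(z) = ∏_{α ∈ S} (z − α), where S = {-4, -5, (-5 + 2i), (-5 - 2i)}.
Expanding the product yields: p(z) = z^4 + 19·z^3 + 139·z^2 + 461·z + 580.
Note conjugate pairs combine to real quadratics: (z − (-5+2i))(z − (-5−2i)) = z² + 10z + 29.
The resulting polynomial has degree 4 and real coefficients as required.

p(z) = z^4 + 19·z^3 + 139·z^2 + 461·z + 580.


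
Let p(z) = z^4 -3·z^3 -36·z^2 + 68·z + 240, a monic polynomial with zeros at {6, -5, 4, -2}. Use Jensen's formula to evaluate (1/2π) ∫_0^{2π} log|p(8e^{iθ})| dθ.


Zeros: -5, -2, 4, 6; r = 8.
Inside |z| < r: -5, -2, 4, 6. Outside (|z| ≥ r): ∅.
p(0) = 240, so log|p(0)| = log(240) = 5.4806.
Apply Jensen: I(r) = log|p(0)| + Σ_k log(r/|z_k|), summed over zeros inside |z| < r.
  log(r/|z_k|) for z_k = 6: log(8/6) = 0.2877
  log(r/|z_k|) for z_k = -5: log(8/5) = 0.4700
  log(r/|z_k|) for z_k = 4: log(8/4) = 0.6931
  log(r/|z_k|) for z_k = -2: log(8/2) = 1.3863
Sum over inside zeros: 2.8371.
I(r) = log|p(0)| + (inside sum) = 5.4806 + 2.8371 = 8.3178.
Closed form (all zeros inside, monic): I(r) = n·log(r) = 4·log(8) = 8.3178. ✓

I(r) ≈ 8.3178.


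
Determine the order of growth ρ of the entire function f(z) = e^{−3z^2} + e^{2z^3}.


Each summand is entire of order 2 and 3 respectively (as in the single-exponential case). The order of a sum is at most the max of the orders, so ρ ≤ 3. For the lower bound: on |z|=r choose arg z so that 2z^3 is real positive; then |e^{2z^3}| = e^{2r^3} while |e^{-3z^2}| ≤ e^{3r^2} = o(e^{2r^3}). So |f| ≥ e^{2r^3}(1 − o(1)) and ρ ≥ 3. Hence ρ = max(2, 3) = 3.
Therefore ρ = 3.

Order ρ = 3.


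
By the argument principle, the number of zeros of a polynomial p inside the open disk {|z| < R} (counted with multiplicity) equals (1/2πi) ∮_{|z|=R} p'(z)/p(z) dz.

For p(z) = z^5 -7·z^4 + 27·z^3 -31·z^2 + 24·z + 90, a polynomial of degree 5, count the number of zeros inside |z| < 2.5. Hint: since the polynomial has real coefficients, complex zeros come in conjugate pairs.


The zeros of p are: -1, (3 + 3i), (3 - 3i), (1 + 2i), (1 - 2i).
Their magnitudes are: 1, 4.243, 4.243, 2.236, 2.236.
Zeros with |z| < R = 2.5: -1, (1 + 2i), (1 - 2i).
Count = 3.
By the argument principle, (1/2πi) ∮_{|z|=R} p'(z)/p(z) dz equals exactly this count.

Number of zeros inside |z| < 2.5: 3.


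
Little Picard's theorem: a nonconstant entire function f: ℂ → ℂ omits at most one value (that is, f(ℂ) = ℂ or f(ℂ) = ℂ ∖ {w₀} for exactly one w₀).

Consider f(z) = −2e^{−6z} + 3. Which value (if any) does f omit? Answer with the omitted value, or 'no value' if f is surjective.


Little Picard bounds the complement of f(ℂ) to at most one point.
e^{−6z} is never zero on ℂ, so -2·e^{−6z} takes every value in ℂ ∖ {0}. Adding 3 shifts the range to ℂ ∖ {3}. Thus f omits exactly the value 3.

Omitted value: 3.


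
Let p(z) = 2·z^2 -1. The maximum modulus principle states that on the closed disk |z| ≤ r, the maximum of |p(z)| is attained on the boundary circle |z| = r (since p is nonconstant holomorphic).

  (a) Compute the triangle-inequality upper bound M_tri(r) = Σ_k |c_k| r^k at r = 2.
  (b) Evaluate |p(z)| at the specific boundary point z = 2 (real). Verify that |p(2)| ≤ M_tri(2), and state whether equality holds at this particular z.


Coefficients: c_0 = -1, c_1 = 0, c_2 = 2. Radius r = 2.
Part (a). Triangle bound: M_tri(r) = Σ_k |c_k| r^k
  = |-1|·2^0 + |0|·2^1 + |2|·2^2
  = 1 + 0 + 8 = 9.
This bounds M(r) := max_{|z|=r} |p(z)| from above; equality holds iff all terms c_k z^k can be made to align in phase at a single z on |z|=r.
Part (b). At z = 2 (real, on the circle |z| = r):
  p(2) = (-1)·2^0 + (0)·2^1 + (2)·2^2 = 7.
  |p(2)| = 7.
Check: |p(2)| = 7 ≤ 9 = M_tri(2). ✓ Equality does not hold at z = 2 (the coefficients have mixed signs, so the terms do not all align in phase there).

M_tri(2) = 9; |p(2)| = 7; equality at z=2: no.


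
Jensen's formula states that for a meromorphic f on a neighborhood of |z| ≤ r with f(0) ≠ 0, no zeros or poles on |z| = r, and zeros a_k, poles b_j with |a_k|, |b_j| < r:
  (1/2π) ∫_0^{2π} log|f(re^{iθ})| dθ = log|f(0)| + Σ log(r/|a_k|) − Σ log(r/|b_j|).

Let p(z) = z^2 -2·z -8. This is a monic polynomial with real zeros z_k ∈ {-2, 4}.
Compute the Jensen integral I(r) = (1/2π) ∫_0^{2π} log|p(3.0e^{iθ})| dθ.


Zeros: -2, 4; r = 3.0.
Inside |z| < r: -2. Outside (|z| ≥ r): 4.
p(0) = -8, so log|p(0)| = log(8) = 2.0794.
Apply Jensen: I(r) = log|p(0)| + Σ_k log(r/|z_k|), summed over zeros inside |z| < r.
  log(r/|z_k|) for z_k = -2: log(3.0/2) = 0.4055
  Outside zeros (4) contribute nothing to the Jensen sum.
Sum over inside zeros: 0.4055.
I(r) = log|p(0)| + (inside sum) = 2.0794 + 0.4055 = 2.4849.
Note: since some zeros are outside |z| ≤ r, the simplified n·log(r) form does NOT apply — only the inside zeros contribute.

I(r) ≈ 2.4849.


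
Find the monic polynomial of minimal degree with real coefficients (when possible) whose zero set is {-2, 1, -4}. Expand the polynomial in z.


The polynomial is p(z) = ∏_{α ∈ S} (z − α), where S = {-2, 1, -4}.
Expanding the product yields: p(z) = z^3 + 5·z^2 + 2·z -8.
The resulting polynomial has degree 3 and real coefficients as required.

p(z) = z^3 + 5·z^2 + 2·z -8.


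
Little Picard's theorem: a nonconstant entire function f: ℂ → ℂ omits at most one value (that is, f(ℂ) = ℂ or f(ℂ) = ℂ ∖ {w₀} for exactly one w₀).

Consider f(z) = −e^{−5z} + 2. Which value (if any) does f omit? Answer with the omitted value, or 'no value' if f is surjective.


Little Picard bounds the complement of f(ℂ) to at most one point.
e^{−5z} is never zero on ℂ, so -1·e^{−5z} takes every value in ℂ ∖ {0}. Adding 2 shifts the range to ℂ ∖ {2}. Thus f omits exactly the value 2.

Omitted value: 2.


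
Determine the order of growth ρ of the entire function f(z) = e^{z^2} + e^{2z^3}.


Each summand is entire of order 2 and 3 respectively (as in the single-exponential case). The order of a sum is at most the max of the orders, so ρ ≤ 3. For the lower bound: on |z|=r choose arg z so that 2z^3 is real positive; then |e^{2z^3}| = e^{2r^3} while |e^{1z^2}| ≤ e^{1r^2} = o(e^{2r^3}). So |f| ≥ e^{2r^3}(1 − o(1)) and ρ ≥ 3. Hence ρ = max(2, 3) = 3.
Therefore ρ = 3.

Order ρ = 3.


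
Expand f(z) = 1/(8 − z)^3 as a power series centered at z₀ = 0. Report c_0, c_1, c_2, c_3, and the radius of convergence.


Let w = z − z₀, so z = z₀ + w.
Then 8 − z = 8 − (z₀ + w) = (8 − z₀) − w = 8 − w.
f(z) = 1/(8 − w)^3 = (1/(8)^3) · (1 − w/(8))^{−3}.
By the binomial series (1−u)^{−3} = Σ_{n≥0} C(n+2, 2) u^n for |u|<1, with u = w/(8):
  c_n = C(n+2, 2) / (8)^(n+3).
  c_0 = 1/(8)^3 = 1/512.
  c_1 = 3/(8)^4 = 3/4096.
  c_2 = 6/(8)^5 = 3/16384.
  c_3 = 10/(8)^6 = 5/131072.
The series is valid for |w/d| < 1, i.e. |z − z₀| < |d|.
Radius of convergence: R = |8 − z₀| = |8| = 8 (distance from z₀ to the singularity z = 8).

c_0 = 1/512, c_1 = 3/4096, c_2 = 3/16384, c_3 = 5/131072; R = 8.
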